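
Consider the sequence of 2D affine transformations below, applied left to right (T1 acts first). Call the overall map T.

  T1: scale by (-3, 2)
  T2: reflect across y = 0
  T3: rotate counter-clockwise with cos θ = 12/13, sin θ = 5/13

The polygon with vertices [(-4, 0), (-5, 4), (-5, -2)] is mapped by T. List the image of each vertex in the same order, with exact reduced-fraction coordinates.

T1 scale by (-3, 2): (-4, 0) → (12, 0); (-5, 4) → (15, 8); (-5, -2) → (15, -4)
T2 reflect across y = 0: (12, 0) → (12, 0); (15, 8) → (15, -8); (15, -4) → (15, 4)
T3 rotate counter-clockwise with cos θ = 12/13, sin θ = 5/13: (12, 0) → (144/13, 60/13); (15, -8) → (220/13, -21/13); (15, 4) → (160/13, 123/13)

image vertices: (144/13, 60/13), (220/13, -21/13), (160/13, 123/13)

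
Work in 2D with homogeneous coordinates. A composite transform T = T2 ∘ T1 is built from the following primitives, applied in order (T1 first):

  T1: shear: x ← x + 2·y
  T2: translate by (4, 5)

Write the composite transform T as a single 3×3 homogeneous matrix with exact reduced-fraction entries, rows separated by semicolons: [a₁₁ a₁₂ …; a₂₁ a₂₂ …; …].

T = [1 2 4; 0 1 5; 0 0 1]

T1 = [1 2 0; 0 1 0; 0 0 1]
T2·T1 = [1 2 4; 0 1 5; 0 0 1]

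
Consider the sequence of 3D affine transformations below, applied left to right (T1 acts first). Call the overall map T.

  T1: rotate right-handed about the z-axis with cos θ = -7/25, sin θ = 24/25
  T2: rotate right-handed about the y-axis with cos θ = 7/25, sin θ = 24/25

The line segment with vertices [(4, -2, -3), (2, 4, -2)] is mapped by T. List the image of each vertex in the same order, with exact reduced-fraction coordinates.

image vertices: (-332/125, 22/5, -201/125), (-394/125, 4/5, 458/125)

T1 rotate right-handed about the z-axis with cos θ = -7/25, sin θ = 24/25: (4, -2, -3) → (4/5, 22/5, -3); (2, 4, -2) → (-22/5, 4/5, -2)
T2 rotate right-handed about the y-axis with cos θ = 7/25, sin θ = 24/25: (4/5, 22/5, -3) → (-332/125, 22/5, -201/125); (-22/5, 4/5, -2) → (-394/125, 4/5, 458/125)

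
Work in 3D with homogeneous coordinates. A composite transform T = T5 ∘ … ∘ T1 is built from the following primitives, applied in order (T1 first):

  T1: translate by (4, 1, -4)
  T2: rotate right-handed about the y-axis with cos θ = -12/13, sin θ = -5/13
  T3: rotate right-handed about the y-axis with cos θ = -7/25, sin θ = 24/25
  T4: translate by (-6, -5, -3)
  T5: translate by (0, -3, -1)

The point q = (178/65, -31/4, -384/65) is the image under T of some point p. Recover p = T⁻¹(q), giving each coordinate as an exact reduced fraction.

p = (0, -3/4, -4)

T1 = [1 0 0 4; 0 1 0 1; 0 0 1 -4; 0 0 0 1]
T2·T1 = [-12/13 0 -5/13 -28/13; 0 1 0 1; 5/13 0 -12/13 68/13; 0 0 0 1]
T3·…·T1 = [204/325 0 -253/325 1828/325; 0 1 0 1; 253/325 0 204/325 196/325; 0 0 0 1]
T4·…·T1 = [204/325 0 -253/325 -122/325; 0 1 0 -4; 253/325 0 204/325 -779/325; 0 0 0 1]
T5·…·T1 = [204/325 0 -253/325 -122/325; 0 1 0 -7; 253/325 0 204/325 -1104/325; 0 0 0 1]
det M = 1; M⁻¹ = [204/325 0 253/325 72/25; 0 1 0 7; -253/325 0 204/325 46/25; 0 0 0 1]
M⁻¹ · (178/65, -31/4, -384/65)ᵀ = (0, -3/4, -4)ᵀ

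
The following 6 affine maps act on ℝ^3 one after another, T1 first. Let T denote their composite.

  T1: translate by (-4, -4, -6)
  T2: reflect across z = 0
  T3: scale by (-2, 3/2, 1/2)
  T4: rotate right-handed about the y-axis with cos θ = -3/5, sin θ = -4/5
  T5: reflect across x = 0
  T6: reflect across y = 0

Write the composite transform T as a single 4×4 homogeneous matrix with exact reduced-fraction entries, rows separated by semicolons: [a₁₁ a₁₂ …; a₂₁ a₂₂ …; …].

T = [-6/5 0 -2/5 36/5; 0 -3/2 0 6; -8/5 0 3/10 23/5; 0 0 0 1]

T1 = [1 0 0 -4; 0 1 0 -4; 0 0 1 -6; 0 0 0 1]
T2·T1 = [1 0 0 -4; 0 1 0 -4; 0 0 -1 6; 0 0 0 1]
T3·…·T1 = [-2 0 0 8; 0 3/2 0 -6; 0 0 -1/2 3; 0 0 0 1]
T4·…·T1 = [6/5 0 2/5 -36/5; 0 3/2 0 -6; -8/5 0 3/10 23/5; 0 0 0 1]
T5·…·T1 = [-6/5 0 -2/5 36/5; 0 3/2 0 -6; -8/5 0 3/10 23/5; 0 0 0 1]
T6·…·T1 = [-6/5 0 -2/5 36/5; 0 -3/2 0 6; -8/5 0 3/10 23/5; 0 0 0 1]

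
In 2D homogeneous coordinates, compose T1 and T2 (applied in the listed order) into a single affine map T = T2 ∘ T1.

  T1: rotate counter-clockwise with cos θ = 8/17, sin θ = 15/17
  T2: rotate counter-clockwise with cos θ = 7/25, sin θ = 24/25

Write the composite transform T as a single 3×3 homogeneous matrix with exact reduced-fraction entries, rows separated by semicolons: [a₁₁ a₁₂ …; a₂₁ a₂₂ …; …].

T = [-304/425 -297/425 0; 297/425 -304/425 0; 0 0 1]

T1 = [8/17 -15/17 0; 15/17 8/17 0; 0 0 1]
T2·T1 = [-304/425 -297/425 0; 297/425 -304/425 0; 0 0 1]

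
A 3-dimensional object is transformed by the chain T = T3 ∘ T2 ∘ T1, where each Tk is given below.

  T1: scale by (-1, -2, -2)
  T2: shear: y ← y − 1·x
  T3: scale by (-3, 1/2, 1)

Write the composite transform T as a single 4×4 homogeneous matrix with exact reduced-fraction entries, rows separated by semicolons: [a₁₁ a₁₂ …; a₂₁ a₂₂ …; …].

T1 = [-1 0 0 0; 0 -2 0 0; 0 0 -2 0; 0 0 0 1]
T2·T1 = [-1 0 0 0; 1 -2 0 0; 0 0 -2 0; 0 0 0 1]
T3·…·T1 = [3 0 0 0; 1/2 -1 0 0; 0 0 -2 0; 0 0 0 1]

T = [3 0 0 0; 1/2 -1 0 0; 0 0 -2 0; 0 0 0 1]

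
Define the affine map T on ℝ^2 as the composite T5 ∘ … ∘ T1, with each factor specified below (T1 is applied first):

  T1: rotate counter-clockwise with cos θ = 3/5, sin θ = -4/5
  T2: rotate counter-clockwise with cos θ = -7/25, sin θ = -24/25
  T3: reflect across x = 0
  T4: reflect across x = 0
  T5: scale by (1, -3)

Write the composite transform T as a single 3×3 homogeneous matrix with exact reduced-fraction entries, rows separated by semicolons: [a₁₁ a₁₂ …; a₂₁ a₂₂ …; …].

T1 = [3/5 4/5 0; -4/5 3/5 0; 0 0 1]
T2·T1 = [-117/125 44/125 0; -44/125 -117/125 0; 0 0 1]
T3·…·T1 = [117/125 -44/125 0; -44/125 -117/125 0; 0 0 1]
T4·…·T1 = [-117/125 44/125 0; -44/125 -117/125 0; 0 0 1]
T5·…·T1 = [-117/125 44/125 0; 132/125 351/125 0; 0 0 1]

T = [-117/125 44/125 0; 132/125 351/125 0; 0 0 1]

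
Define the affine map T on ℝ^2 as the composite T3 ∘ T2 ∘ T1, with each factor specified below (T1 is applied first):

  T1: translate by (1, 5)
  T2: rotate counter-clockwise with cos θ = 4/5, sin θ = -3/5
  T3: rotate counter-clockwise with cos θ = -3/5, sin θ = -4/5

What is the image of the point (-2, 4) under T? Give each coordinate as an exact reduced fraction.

T(p) = (87/25, -209/25)

T1 translate by (1, 5): (-2, 4) → (-1, 9)
T2 rotate counter-clockwise with cos θ = 4/5, sin θ = -3/5: (-1, 9) → (23/5, 39/5)
T3 rotate counter-clockwise with cos θ = -3/5, sin θ = -4/5: (23/5, 39/5) → (87/25, -209/25)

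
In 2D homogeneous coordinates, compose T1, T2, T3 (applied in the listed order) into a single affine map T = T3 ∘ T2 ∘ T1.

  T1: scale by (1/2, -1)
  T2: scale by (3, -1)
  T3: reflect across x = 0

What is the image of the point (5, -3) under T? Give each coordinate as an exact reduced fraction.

T(p) = (-15/2, -3)

T1 scale by (1/2, -1): (5, -3) → (5/2, 3)
T2 scale by (3, -1): (5/2, 3) → (15/2, -3)
T3 reflect across x = 0: (15/2, -3) → (-15/2, -3)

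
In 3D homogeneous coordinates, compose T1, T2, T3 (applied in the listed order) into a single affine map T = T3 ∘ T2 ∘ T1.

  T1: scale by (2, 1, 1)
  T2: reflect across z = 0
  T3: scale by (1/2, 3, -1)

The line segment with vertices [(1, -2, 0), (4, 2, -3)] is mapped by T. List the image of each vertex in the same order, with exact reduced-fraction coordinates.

image vertices: (1, -6, 0), (4, 6, -3)

T1 scale by (2, 1, 1): (1, -2, 0) → (2, -2, 0); (4, 2, -3) → (8, 2, -3)
T2 reflect across z = 0: (2, -2, 0) → (2, -2, 0); (8, 2, -3) → (8, 2, 3)
T3 scale by (1/2, 3, -1): (2, -2, 0) → (1, -6, 0); (8, 2, 3) → (4, 6, -3)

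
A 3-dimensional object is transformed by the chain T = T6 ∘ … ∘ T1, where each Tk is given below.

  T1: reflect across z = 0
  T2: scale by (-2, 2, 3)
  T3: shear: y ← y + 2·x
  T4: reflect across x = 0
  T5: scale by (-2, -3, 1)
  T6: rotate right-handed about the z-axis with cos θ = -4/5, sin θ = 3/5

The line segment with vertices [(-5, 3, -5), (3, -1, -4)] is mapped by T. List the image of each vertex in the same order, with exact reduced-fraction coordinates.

image vertices: (154/5, 372/5, 15), (-78/5, -204/5, 12)

T1 reflect across z = 0: (-5, 3, -5) → (-5, 3, 5); (3, -1, -4) → (3, -1, 4)
T2 scale by (-2, 2, 3): (-5, 3, 5) → (10, 6, 15); (3, -1, 4) → (-6, -2, 12)
T3 shear: y ← y + 2·x: (10, 6, 15) → (10, 26, 15); (-6, -2, 12) → (-6, -14, 12)
T4 reflect across x = 0: (10, 26, 15) → (-10, 26, 15); (-6, -14, 12) → (6, -14, 12)
T5 scale by (-2, -3, 1): (-10, 26, 15) → (20, -78, 15); (6, -14, 12) → (-12, 42, 12)
T6 rotate right-handed about the z-axis with cos θ = -4/5, sin θ = 3/5: (20, -78, 15) → (154/5, 372/5, 15); (-12, 42, 12) → (-78/5, -204/5, 12)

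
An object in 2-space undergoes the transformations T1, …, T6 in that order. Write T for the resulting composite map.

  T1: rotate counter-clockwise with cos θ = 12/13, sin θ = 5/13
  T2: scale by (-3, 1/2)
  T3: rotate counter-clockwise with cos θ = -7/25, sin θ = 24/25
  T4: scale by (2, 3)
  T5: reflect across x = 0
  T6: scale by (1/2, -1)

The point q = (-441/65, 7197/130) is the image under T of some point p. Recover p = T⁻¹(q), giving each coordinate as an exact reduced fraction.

T1 = [12/13 -5/13 0; 5/13 12/13 0; 0 0 1]
T2·T1 = [-36/13 15/13 0; 5/26 6/13 0; 0 0 1]
T3·…·T1 = [192/325 -249/325 0; -1763/650 318/325 0; 0 0 1]
T4·…·T1 = [384/325 -498/325 0; -5289/650 954/325 0; 0 0 1]
T5·…·T1 = [-384/325 498/325 0; -5289/650 954/325 0; 0 0 1]
T6·…·T1 = [-192/325 249/325 0; 5289/650 -954/325 0; 0 0 1]
det M = -9/2; M⁻¹ = [212/325 166/975 0; 1763/975 128/975 0; 0 0 1]
M⁻¹ · (-441/65, 7197/130)ᵀ = (5, -5)ᵀ

p = (5, -5)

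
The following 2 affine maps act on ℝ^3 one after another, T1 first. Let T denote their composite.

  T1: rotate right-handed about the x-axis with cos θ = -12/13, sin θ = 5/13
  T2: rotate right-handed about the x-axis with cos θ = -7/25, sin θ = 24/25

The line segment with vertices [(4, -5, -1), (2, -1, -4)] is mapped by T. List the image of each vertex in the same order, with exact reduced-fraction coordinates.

image vertices: (4, -11/25, 127/25), (2, -1256/325, 467/325)

T1 rotate right-handed about the x-axis with cos θ = -12/13, sin θ = 5/13: (4, -5, -1) → (4, 5, -1); (2, -1, -4) → (2, 32/13, 43/13)
T2 rotate right-handed about the x-axis with cos θ = -7/25, sin θ = 24/25: (4, 5, -1) → (4, -11/25, 127/25); (2, 32/13, 43/13) → (2, -1256/325, 467/325)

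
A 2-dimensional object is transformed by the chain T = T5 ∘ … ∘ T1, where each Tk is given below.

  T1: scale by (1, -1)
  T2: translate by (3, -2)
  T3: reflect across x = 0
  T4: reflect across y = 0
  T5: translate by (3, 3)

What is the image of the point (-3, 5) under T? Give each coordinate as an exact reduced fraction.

T1 scale by (1, -1): (-3, 5) → (-3, -5)
T2 translate by (3, -2): (-3, -5) → (0, -7)
T3 reflect across x = 0: (0, -7) → (0, -7)
T4 reflect across y = 0: (0, -7) → (0, 7)
T5 translate by (3, 3): (0, 7) → (3, 10)

T(p) = (3, 10)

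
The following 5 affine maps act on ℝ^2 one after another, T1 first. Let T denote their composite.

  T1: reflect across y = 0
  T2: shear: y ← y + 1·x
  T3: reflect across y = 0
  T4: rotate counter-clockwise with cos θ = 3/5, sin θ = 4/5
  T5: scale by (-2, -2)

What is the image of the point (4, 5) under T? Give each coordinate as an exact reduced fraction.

T1 reflect across y = 0: (4, 5) → (4, -5)
T2 shear: y ← y + 1·x: (4, -5) → (4, -1)
T3 reflect across y = 0: (4, -1) → (4, 1)
T4 rotate counter-clockwise with cos θ = 3/5, sin θ = 4/5: (4, 1) → (8/5, 19/5)
T5 scale by (-2, -2): (8/5, 19/5) → (-16/5, -38/5)

T(p) = (-16/5, -38/5)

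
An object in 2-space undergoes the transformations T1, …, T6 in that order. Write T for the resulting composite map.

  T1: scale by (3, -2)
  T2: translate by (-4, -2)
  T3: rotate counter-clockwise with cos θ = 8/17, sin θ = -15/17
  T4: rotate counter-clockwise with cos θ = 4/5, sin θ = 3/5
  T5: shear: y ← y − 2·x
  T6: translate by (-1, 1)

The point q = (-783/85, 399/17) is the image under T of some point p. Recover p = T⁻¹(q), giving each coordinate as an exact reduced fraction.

T1 = [3 0 0; 0 -2 0; 0 0 1]
T2·T1 = [3 0 -4; 0 -2 -2; 0 0 1]
T3·…·T1 = [24/17 -30/17 -62/17; -45/17 -16/17 44/17; 0 0 1]
T4·…·T1 = [231/85 -72/85 -76/17; -108/85 -154/85 -2/17; 0 0 1]
T5·…·T1 = [231/85 -72/85 -76/17; -114/17 -2/17 150/17; 0 0 1]
T6·…·T1 = [231/85 -72/85 -93/17; -114/17 -2/17 167/17; 0 0 1]
det M = -6; M⁻¹ = [1/51 -12/85 127/85; -19/17 -77/170 -283/170; 0 0 1]
M⁻¹ · (-783/85, 399/17)ᵀ = (-2, -2)ᵀ

p = (-2, -2)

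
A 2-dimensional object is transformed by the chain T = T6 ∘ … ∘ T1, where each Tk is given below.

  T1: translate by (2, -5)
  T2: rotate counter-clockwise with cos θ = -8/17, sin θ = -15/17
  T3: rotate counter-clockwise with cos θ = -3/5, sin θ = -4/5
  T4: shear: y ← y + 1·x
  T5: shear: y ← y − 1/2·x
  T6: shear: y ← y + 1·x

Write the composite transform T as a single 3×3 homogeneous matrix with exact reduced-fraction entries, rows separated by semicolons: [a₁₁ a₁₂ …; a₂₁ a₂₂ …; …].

T1 = [1 0 2; 0 1 -5; 0 0 1]
T2·T1 = [-8/17 15/17 -91/17; -15/17 -8/17 10/17; 0 0 1]
T3·…·T1 = [-36/85 -77/85 313/85; 77/85 -36/85 334/85; 0 0 1]
T4·…·T1 = [-36/85 -77/85 313/85; 41/85 -113/85 647/85; 0 0 1]
T5·…·T1 = [-36/85 -77/85 313/85; 59/85 -149/170 981/170; 0 0 1]
T6·…·T1 = [-36/85 -77/85 313/85; 23/85 -303/170 1607/170; 0 0 1]

T = [-36/85 -77/85 313/85; 23/85 -303/170 1607/170; 0 0 1]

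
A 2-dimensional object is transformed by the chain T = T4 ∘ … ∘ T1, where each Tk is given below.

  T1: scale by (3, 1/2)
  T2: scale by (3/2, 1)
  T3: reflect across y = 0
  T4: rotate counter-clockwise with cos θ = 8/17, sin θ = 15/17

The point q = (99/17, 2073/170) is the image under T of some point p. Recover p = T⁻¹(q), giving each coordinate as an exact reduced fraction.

T1 = [3 0 0; 0 1/2 0; 0 0 1]
T2·T1 = [9/2 0 0; 0 1/2 0; 0 0 1]
T3·…·T1 = [9/2 0 0; 0 -1/2 0; 0 0 1]
T4·…·T1 = [36/17 15/34 0; 135/34 -4/17 0; 0 0 1]
det M = -9/4; M⁻¹ = [16/153 10/51 0; 30/17 -16/17 0; 0 0 1]
M⁻¹ · (99/17, 2073/170)ᵀ = (3, -6/5)ᵀ

p = (3, -6/5)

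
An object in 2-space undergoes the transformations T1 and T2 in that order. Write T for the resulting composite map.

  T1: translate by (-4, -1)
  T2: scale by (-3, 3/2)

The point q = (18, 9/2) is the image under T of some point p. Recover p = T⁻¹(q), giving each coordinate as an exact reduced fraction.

p = (-2, 4)

T1 = [1 0 -4; 0 1 -1; 0 0 1]
T2·T1 = [-3 0 12; 0 3/2 -3/2; 0 0 1]
det M = -9/2; M⁻¹ = [-1/3 0 4; 0 2/3 1; 0 0 1]
M⁻¹ · (18, 9/2)ᵀ = (-2, 4)ᵀ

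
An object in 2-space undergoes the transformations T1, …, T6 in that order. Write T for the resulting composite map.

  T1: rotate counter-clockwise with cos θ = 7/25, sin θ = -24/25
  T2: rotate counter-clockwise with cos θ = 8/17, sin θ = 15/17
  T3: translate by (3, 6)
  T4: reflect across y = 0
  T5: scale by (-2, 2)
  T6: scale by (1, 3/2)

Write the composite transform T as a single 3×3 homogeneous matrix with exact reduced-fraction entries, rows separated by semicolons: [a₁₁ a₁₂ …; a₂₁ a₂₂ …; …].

T = [-832/425 -174/425 -6; 261/425 -1248/425 -18; 0 0 1]

T1 = [7/25 24/25 0; -24/25 7/25 0; 0 0 1]
T2·T1 = [416/425 87/425 0; -87/425 416/425 0; 0 0 1]
T3·…·T1 = [416/425 87/425 3; -87/425 416/425 6; 0 0 1]
T4·…·T1 = [416/425 87/425 3; 87/425 -416/425 -6; 0 0 1]
T5·…·T1 = [-832/425 -174/425 -6; 174/425 -832/425 -12; 0 0 1]
T6·…·T1 = [-832/425 -174/425 -6; 261/425 -1248/425 -18; 0 0 1]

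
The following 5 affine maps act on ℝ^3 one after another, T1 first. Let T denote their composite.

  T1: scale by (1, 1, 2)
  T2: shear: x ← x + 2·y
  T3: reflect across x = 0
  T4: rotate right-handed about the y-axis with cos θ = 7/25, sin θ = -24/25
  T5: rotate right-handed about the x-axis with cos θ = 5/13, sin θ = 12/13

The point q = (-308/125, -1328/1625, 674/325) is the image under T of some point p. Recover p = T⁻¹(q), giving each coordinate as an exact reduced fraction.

T1 = [1 0 0 0; 0 1 0 0; 0 0 2 0; 0 0 0 1]
T2·T1 = [1 2 0 0; 0 1 0 0; 0 0 2 0; 0 0 0 1]
T3·…·T1 = [-1 -2 0 0; 0 1 0 0; 0 0 2 0; 0 0 0 1]
T4·…·T1 = [-7/25 -14/25 -48/25 0; 0 1 0 0; -24/25 -48/25 14/25 0; 0 0 0 1]
T5·…·T1 = [-7/25 -14/25 -48/25 0; 288/325 701/325 -168/325 0; -24/65 12/65 14/65 0; 0 0 0 1]
det M = -2; M⁻¹ = [-7/25 38/325 -144/65 0; 0 5/13 12/13 0; -12/25 -42/325 7/130 0; 0 0 0 1]
M⁻¹ · (-308/125, -1328/1625, 674/325)ᵀ = (-4, 8/5, 7/5)ᵀ

p = (-4, 8/5, 7/5)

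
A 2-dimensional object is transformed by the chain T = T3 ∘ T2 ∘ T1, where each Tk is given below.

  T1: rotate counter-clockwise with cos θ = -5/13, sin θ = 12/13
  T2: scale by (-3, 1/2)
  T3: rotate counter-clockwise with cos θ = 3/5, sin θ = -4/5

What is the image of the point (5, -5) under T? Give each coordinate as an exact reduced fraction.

T(p) = (-29/13, 219/26)

T1 rotate counter-clockwise with cos θ = -5/13, sin θ = 12/13: (5, -5) → (35/13, 85/13)
T2 scale by (-3, 1/2): (35/13, 85/13) → (-105/13, 85/26)
T3 rotate counter-clockwise with cos θ = 3/5, sin θ = -4/5: (-105/13, 85/26) → (-29/13, 219/26)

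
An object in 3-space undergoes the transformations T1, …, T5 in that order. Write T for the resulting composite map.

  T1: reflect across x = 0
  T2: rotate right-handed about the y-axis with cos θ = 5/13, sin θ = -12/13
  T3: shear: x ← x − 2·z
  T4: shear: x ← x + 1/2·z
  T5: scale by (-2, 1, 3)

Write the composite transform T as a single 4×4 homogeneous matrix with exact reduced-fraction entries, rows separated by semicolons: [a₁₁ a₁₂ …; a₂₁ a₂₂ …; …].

T = [-2 0 3 0; 0 1 0 0; -36/13 0 15/13 0; 0 0 0 1]

T1 = [-1 0 0 0; 0 1 0 0; 0 0 1 0; 0 0 0 1]
T2·T1 = [-5/13 0 -12/13 0; 0 1 0 0; -12/13 0 5/13 0; 0 0 0 1]
T3·…·T1 = [19/13 0 -22/13 0; 0 1 0 0; -12/13 0 5/13 0; 0 0 0 1]
T4·…·T1 = [1 0 -3/2 0; 0 1 0 0; -12/13 0 5/13 0; 0 0 0 1]
T5·…·T1 = [-2 0 3 0; 0 1 0 0; -36/13 0 15/13 0; 0 0 0 1]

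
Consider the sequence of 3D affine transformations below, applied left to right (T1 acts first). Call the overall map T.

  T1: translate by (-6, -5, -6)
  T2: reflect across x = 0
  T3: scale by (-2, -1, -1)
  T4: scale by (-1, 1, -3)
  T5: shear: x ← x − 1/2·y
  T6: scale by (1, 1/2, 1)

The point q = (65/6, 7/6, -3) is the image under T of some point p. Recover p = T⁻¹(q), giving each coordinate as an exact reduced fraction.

T1 = [1 0 0 -6; 0 1 0 -5; 0 0 1 -6; 0 0 0 1]
T2·T1 = [-1 0 0 6; 0 1 0 -5; 0 0 1 -6; 0 0 0 1]
T3·…·T1 = [2 0 0 -12; 0 -1 0 5; 0 0 -1 6; 0 0 0 1]
T4·…·T1 = [-2 0 0 12; 0 -1 0 5; 0 0 3 -18; 0 0 0 1]
T5·…·T1 = [-2 1/2 0 19/2; 0 -1 0 5; 0 0 3 -18; 0 0 0 1]
T6·…·T1 = [-2 1/2 0 19/2; 0 -1/2 0 5/2; 0 0 3 -18; 0 0 0 1]
det M = 3; M⁻¹ = [-1/2 -1/2 0 6; 0 -2 0 5; 0 0 1/3 6; 0 0 0 1]
M⁻¹ · (65/6, 7/6, -3)ᵀ = (0, 8/3, 5)ᵀ

p = (0, 8/3, 5)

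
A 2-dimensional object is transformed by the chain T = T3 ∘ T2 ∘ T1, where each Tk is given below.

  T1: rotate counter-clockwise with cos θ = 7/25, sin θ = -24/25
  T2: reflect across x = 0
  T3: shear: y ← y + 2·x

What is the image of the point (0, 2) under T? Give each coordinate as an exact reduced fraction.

T1 rotate counter-clockwise with cos θ = 7/25, sin θ = -24/25: (0, 2) → (48/25, 14/25)
T2 reflect across x = 0: (48/25, 14/25) → (-48/25, 14/25)
T3 shear: y ← y + 2·x: (-48/25, 14/25) → (-48/25, -82/25)

T(p) = (-48/25, -82/25)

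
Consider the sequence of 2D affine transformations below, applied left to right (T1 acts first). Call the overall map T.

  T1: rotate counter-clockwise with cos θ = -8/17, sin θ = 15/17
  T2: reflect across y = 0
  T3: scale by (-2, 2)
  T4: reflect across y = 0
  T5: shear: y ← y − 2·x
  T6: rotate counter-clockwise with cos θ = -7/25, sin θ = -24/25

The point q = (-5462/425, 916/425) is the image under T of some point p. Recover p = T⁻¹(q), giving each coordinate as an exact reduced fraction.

p = (-4, 3)

T1 = [-8/17 -15/17 0; 15/17 -8/17 0; 0 0 1]
T2·T1 = [-8/17 -15/17 0; -15/17 8/17 0; 0 0 1]
T3·…·T1 = [16/17 30/17 0; -30/17 16/17 0; 0 0 1]
T4·…·T1 = [16/17 30/17 0; 30/17 -16/17 0; 0 0 1]
T5·…·T1 = [16/17 30/17 0; -2/17 -76/17 0; 0 0 1]
T6·…·T1 = [-32/85 -2034/425 0; -74/85 -188/425 0; 0 0 1]
det M = -4; M⁻¹ = [47/425 -1017/850 0; -37/170 8/85 0; 0 0 1]
M⁻¹ · (-5462/425, 916/425)ᵀ = (-4, 3)ᵀ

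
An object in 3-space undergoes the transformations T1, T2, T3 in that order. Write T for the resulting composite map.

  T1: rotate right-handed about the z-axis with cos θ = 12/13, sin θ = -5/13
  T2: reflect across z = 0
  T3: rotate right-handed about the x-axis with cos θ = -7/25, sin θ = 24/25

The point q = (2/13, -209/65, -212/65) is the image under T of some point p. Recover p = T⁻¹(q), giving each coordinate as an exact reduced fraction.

T1 = [12/13 5/13 0 0; -5/13 12/13 0 0; 0 0 1 0; 0 0 0 1]
T2·T1 = [12/13 5/13 0 0; -5/13 12/13 0 0; 0 0 -1 0; 0 0 0 1]
T3·…·T1 = [12/13 5/13 0 0; 7/65 -84/325 24/25 0; -24/65 288/325 7/25 0; 0 0 0 1]
det M = -1; M⁻¹ = [12/13 7/65 -24/65 0; 5/13 -84/325 288/325 0; 0 24/25 7/25 0; 0 0 0 1]
M⁻¹ · (2/13, -209/65, -212/65)ᵀ = (1, -2, -4)ᵀ

p = (1, -2, -4)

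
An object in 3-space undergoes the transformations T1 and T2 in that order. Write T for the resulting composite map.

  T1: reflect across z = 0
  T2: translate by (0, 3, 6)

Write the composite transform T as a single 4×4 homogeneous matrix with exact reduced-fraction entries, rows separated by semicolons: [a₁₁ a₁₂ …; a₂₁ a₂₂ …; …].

T1 = [1 0 0 0; 0 1 0 0; 0 0 -1 0; 0 0 0 1]
T2·T1 = [1 0 0 0; 0 1 0 3; 0 0 -1 6; 0 0 0 1]

T = [1 0 0 0; 0 1 0 3; 0 0 -1 6; 0 0 0 1]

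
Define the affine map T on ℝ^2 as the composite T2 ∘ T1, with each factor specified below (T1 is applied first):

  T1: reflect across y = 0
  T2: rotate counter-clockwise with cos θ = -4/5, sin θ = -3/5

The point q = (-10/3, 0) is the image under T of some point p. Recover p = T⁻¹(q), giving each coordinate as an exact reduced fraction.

p = (8/3, 2)

T1 = [1 0 0; 0 -1 0; 0 0 1]
T2·T1 = [-4/5 -3/5 0; -3/5 4/5 0; 0 0 1]
det M = -1; M⁻¹ = [-4/5 -3/5 0; -3/5 4/5 0; 0 0 1]
M⁻¹ · (-10/3, 0)ᵀ = (8/3, 2)ᵀ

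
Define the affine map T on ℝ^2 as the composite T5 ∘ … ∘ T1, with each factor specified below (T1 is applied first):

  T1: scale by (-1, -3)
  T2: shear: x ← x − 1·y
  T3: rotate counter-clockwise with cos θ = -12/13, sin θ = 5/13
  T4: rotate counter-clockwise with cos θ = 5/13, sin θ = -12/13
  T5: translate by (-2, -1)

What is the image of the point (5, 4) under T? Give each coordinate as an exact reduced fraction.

T(p) = (10, 6)

T1 scale by (-1, -3): (5, 4) → (-5, -12)
T2 shear: x ← x − 1·y: (-5, -12) → (7, -12)
T3 rotate counter-clockwise with cos θ = -12/13, sin θ = 5/13: (7, -12) → (-24/13, 179/13)
T4 rotate counter-clockwise with cos θ = 5/13, sin θ = -12/13: (-24/13, 179/13) → (12, 7)
T5 translate by (-2, -1): (12, 7) → (10, 6)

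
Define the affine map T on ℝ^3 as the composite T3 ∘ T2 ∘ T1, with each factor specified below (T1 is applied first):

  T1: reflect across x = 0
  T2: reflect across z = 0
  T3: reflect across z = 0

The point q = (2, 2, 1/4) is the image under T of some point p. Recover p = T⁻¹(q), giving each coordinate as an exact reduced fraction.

T1 = [-1 0 0 0; 0 1 0 0; 0 0 1 0; 0 0 0 1]
T2·T1 = [-1 0 0 0; 0 1 0 0; 0 0 -1 0; 0 0 0 1]
T3·…·T1 = [-1 0 0 0; 0 1 0 0; 0 0 1 0; 0 0 0 1]
det M = -1; M⁻¹ = [-1 0 0 0; 0 1 0 0; 0 0 1 0; 0 0 0 1]
M⁻¹ · (2, 2, 1/4)ᵀ = (-2, 2, 1/4)ᵀ

p = (-2, 2, 1/4)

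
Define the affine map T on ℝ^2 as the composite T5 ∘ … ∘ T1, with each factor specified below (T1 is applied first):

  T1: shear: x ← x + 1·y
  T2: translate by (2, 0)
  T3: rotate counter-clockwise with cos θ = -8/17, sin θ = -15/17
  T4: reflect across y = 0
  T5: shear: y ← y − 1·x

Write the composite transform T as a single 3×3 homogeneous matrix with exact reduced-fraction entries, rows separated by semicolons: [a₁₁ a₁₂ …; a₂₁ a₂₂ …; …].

T1 = [1 1 0; 0 1 0; 0 0 1]
T2·T1 = [1 1 2; 0 1 0; 0 0 1]
T3·…·T1 = [-8/17 7/17 -16/17; -15/17 -23/17 -30/17; 0 0 1]
T4·…·T1 = [-8/17 7/17 -16/17; 15/17 23/17 30/17; 0 0 1]
T5·…·T1 = [-8/17 7/17 -16/17; 23/17 16/17 46/17; 0 0 1]

T = [-8/17 7/17 -16/17; 23/17 16/17 46/17; 0 0 1]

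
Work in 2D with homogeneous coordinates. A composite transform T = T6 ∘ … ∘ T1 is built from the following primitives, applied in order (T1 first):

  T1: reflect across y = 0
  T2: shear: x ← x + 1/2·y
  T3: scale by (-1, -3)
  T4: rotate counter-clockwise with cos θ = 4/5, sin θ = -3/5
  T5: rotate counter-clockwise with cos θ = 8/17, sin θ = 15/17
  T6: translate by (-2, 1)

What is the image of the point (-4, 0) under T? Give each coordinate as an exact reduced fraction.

T1 reflect across y = 0: (-4, 0) → (-4, 0)
T2 shear: x ← x + 1/2·y: (-4, 0) → (-4, 0)
T3 scale by (-1, -3): (-4, 0) → (4, 0)
T4 rotate counter-clockwise with cos θ = 4/5, sin θ = -3/5: (4, 0) → (16/5, -12/5)
T5 rotate counter-clockwise with cos θ = 8/17, sin θ = 15/17: (16/5, -12/5) → (308/85, 144/85)
T6 translate by (-2, 1): (308/85, 144/85) → (138/85, 229/85)

T(p) = (138/85, 229/85)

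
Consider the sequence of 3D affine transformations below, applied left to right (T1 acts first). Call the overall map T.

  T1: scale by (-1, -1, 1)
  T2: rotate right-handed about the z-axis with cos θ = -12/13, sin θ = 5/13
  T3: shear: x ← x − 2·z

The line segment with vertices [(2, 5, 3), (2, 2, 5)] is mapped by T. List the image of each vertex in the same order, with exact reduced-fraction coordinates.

image vertices: (-29/13, 50/13, 3), (-96/13, 14/13, 5)

T1 scale by (-1, -1, 1): (2, 5, 3) → (-2, -5, 3); (2, 2, 5) → (-2, -2, 5)
T2 rotate right-handed about the z-axis with cos θ = -12/13, sin θ = 5/13: (-2, -5, 3) → (49/13, 50/13, 3); (-2, -2, 5) → (34/13, 14/13, 5)
T3 shear: x ← x − 2·z: (49/13, 50/13, 3) → (-29/13, 50/13, 3); (34/13, 14/13, 5) → (-96/13, 14/13, 5)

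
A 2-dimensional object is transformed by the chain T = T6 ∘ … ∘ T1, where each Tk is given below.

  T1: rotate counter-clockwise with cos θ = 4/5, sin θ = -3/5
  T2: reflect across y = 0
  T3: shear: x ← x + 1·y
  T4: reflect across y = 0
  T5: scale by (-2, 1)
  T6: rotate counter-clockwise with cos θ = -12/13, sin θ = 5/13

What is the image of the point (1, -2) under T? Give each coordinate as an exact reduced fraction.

T1 rotate counter-clockwise with cos θ = 4/5, sin θ = -3/5: (1, -2) → (-2/5, -11/5)
T2 reflect across y = 0: (-2/5, -11/5) → (-2/5, 11/5)
T3 shear: x ← x + 1·y: (-2/5, 11/5) → (9/5, 11/5)
T4 reflect across y = 0: (9/5, 11/5) → (9/5, -11/5)
T5 scale by (-2, 1): (9/5, -11/5) → (-18/5, -11/5)
T6 rotate counter-clockwise with cos θ = -12/13, sin θ = 5/13: (-18/5, -11/5) → (271/65, 42/65)

T(p) = (271/65, 42/65)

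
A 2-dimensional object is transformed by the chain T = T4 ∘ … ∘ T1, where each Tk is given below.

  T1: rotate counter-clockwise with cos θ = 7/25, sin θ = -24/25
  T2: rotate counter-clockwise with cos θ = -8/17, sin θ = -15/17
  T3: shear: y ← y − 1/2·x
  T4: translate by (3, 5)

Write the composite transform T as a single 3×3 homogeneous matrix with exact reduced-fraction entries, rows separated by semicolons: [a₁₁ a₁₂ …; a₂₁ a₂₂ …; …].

T1 = [7/25 24/25 0; -24/25 7/25 0; 0 0 1]
T2·T1 = [-416/425 -87/425 0; 87/425 -416/425 0; 0 0 1]
T3·…·T1 = [-416/425 -87/425 0; 59/85 -149/170 0; 0 0 1]
T4·…·T1 = [-416/425 -87/425 3; 59/85 -149/170 5; 0 0 1]

T = [-416/425 -87/425 3; 59/85 -149/170 5; 0 0 1]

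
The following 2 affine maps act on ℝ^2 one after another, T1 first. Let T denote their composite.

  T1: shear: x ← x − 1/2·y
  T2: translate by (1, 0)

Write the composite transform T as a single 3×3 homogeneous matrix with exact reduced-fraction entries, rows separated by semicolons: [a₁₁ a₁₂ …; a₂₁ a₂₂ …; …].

T1 = [1 -1/2 0; 0 1 0; 0 0 1]
T2·T1 = [1 -1/2 1; 0 1 0; 0 0 1]

T = [1 -1/2 1; 0 1 0; 0 0 1]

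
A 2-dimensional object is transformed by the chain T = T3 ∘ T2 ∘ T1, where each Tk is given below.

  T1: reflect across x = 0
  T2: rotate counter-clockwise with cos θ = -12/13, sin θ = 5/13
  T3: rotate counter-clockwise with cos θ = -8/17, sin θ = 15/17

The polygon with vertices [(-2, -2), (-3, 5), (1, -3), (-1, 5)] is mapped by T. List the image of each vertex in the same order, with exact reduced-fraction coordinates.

image vertices: (-398/221, -482/221), (1163/221, -555/221), (-681/221, 157/221), (1121/221, -115/221)

T1 reflect across x = 0: (-2, -2) → (2, -2); (-3, 5) → (3, 5); (1, -3) → (-1, -3); (-1, 5) → (1, 5)
T2 rotate counter-clockwise with cos θ = -12/13, sin θ = 5/13: (2, -2) → (-14/13, 34/13); (3, 5) → (-61/13, -45/13); (-1, -3) → (27/13, 31/13); (1, 5) → (-37/13, -55/13)
T3 rotate counter-clockwise with cos θ = -8/17, sin θ = 15/17: (-14/13, 34/13) → (-398/221, -482/221); (-61/13, -45/13) → (1163/221, -555/221); (27/13, 31/13) → (-681/221, 157/221); (-37/13, -55/13) → (1121/221, -115/221)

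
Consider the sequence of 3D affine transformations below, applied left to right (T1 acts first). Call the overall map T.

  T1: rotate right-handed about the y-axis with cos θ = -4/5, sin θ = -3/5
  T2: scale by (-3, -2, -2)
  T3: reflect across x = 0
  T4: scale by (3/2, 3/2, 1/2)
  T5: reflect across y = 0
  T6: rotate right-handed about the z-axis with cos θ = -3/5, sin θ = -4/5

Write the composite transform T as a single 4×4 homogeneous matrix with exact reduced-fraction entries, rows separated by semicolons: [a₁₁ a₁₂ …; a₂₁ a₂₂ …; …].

T1 = [-4/5 0 -3/5 0; 0 1 0 0; 3/5 0 -4/5 0; 0 0 0 1]
T2·T1 = [12/5 0 9/5 0; 0 -2 0 0; -6/5 0 8/5 0; 0 0 0 1]
T3·…·T1 = [-12/5 0 -9/5 0; 0 -2 0 0; -6/5 0 8/5 0; 0 0 0 1]
T4·…·T1 = [-18/5 0 -27/10 0; 0 -3 0 0; -3/5 0 4/5 0; 0 0 0 1]
T5·…·T1 = [-18/5 0 -27/10 0; 0 3 0 0; -3/5 0 4/5 0; 0 0 0 1]
T6·…·T1 = [54/25 12/5 81/50 0; 72/25 -9/5 54/25 0; -3/5 0 4/5 0; 0 0 0 1]

T = [54/25 12/5 81/50 0; 72/25 -9/5 54/25 0; -3/5 0 4/5 0; 0 0 0 1]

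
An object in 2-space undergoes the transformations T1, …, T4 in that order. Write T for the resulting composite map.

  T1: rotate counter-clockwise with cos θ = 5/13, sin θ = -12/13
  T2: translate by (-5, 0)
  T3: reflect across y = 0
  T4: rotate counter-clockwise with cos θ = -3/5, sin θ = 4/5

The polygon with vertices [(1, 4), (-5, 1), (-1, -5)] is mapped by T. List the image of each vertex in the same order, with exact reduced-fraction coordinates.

T1 rotate counter-clockwise with cos θ = 5/13, sin θ = -12/13: (1, 4) → (53/13, 8/13); (-5, 1) → (-1, 5); (-1, -5) → (-5, -1)
T2 translate by (-5, 0): (53/13, 8/13) → (-12/13, 8/13); (-1, 5) → (-6, 5); (-5, -1) → (-10, -1)
T3 reflect across y = 0: (-12/13, 8/13) → (-12/13, -8/13); (-6, 5) → (-6, -5); (-10, -1) → (-10, 1)
T4 rotate counter-clockwise with cos θ = -3/5, sin θ = 4/5: (-12/13, -8/13) → (68/65, -24/65); (-6, -5) → (38/5, -9/5); (-10, 1) → (26/5, -43/5)

image vertices: (68/65, -24/65), (38/5, -9/5), (26/5, -43/5)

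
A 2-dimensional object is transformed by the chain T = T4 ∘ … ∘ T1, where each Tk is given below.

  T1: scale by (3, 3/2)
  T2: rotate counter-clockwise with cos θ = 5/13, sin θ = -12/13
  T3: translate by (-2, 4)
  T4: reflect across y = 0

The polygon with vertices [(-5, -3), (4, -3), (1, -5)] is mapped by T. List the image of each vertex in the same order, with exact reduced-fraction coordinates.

image vertices: (-155/13, -419/26), (-20/13, 229/26), (-101/13, 43/26)

T1 scale by (3, 3/2): (-5, -3) → (-15, -9/2); (4, -3) → (12, -9/2); (1, -5) → (3, -15/2)
T2 rotate counter-clockwise with cos θ = 5/13, sin θ = -12/13: (-15, -9/2) → (-129/13, 315/26); (12, -9/2) → (6/13, -333/26); (3, -15/2) → (-75/13, -147/26)
T3 translate by (-2, 4): (-129/13, 315/26) → (-155/13, 419/26); (6/13, -333/26) → (-20/13, -229/26); (-75/13, -147/26) → (-101/13, -43/26)
T4 reflect across y = 0: (-155/13, 419/26) → (-155/13, -419/26); (-20/13, -229/26) → (-20/13, 229/26); (-101/13, -43/26) → (-101/13, 43/26)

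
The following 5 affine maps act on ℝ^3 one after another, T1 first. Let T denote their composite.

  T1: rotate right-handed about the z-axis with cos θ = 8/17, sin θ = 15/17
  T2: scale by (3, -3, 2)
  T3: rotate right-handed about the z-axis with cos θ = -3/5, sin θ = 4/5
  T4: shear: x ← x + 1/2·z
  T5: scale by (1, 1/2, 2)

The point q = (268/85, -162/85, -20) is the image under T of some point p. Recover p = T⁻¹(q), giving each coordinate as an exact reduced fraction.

p = (0, 3, -5)

T1 = [8/17 -15/17 0 0; 15/17 8/17 0 0; 0 0 1 0; 0 0 0 1]
T2·T1 = [24/17 -45/17 0 0; -45/17 -24/17 0 0; 0 0 2 0; 0 0 0 1]
T3·…·T1 = [108/85 231/85 0 0; 231/85 -108/85 0 0; 0 0 2 0; 0 0 0 1]
T4·…·T1 = [108/85 231/85 1 0; 231/85 -108/85 0 0; 0 0 2 0; 0 0 0 1]
T5·…·T1 = [108/85 231/85 1 0; 231/170 -54/85 0 0; 0 0 4 0; 0 0 0 1]
det M = -18; M⁻¹ = [12/85 154/255 -3/85 0; 77/255 -24/85 -77/1020 0; 0 0 1/4 0; 0 0 0 1]
M⁻¹ · (268/85, -162/85, -20)ᵀ = (0, 3, -5)ᵀ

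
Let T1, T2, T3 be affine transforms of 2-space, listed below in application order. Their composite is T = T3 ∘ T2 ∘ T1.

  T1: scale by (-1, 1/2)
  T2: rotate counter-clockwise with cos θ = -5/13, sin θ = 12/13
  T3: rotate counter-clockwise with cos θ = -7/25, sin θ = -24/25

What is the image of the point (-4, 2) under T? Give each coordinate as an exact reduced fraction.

T(p) = (1256/325, 467/325)

T1 scale by (-1, 1/2): (-4, 2) → (4, 1)
T2 rotate counter-clockwise with cos θ = -5/13, sin θ = 12/13: (4, 1) → (-32/13, 43/13)
T3 rotate counter-clockwise with cos θ = -7/25, sin θ = -24/25: (-32/13, 43/13) → (1256/325, 467/325)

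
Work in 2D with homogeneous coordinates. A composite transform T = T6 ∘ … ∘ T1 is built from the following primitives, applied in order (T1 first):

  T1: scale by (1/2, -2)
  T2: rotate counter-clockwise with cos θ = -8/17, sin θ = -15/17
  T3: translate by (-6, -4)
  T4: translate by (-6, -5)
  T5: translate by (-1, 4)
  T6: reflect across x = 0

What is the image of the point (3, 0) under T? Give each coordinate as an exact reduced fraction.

T1 scale by (1/2, -2): (3, 0) → (3/2, 0)
T2 rotate counter-clockwise with cos θ = -8/17, sin θ = -15/17: (3/2, 0) → (-12/17, -45/34)
T3 translate by (-6, -4): (-12/17, -45/34) → (-114/17, -181/34)
T4 translate by (-6, -5): (-114/17, -181/34) → (-216/17, -351/34)
T5 translate by (-1, 4): (-216/17, -351/34) → (-233/17, -215/34)
T6 reflect across x = 0: (-233/17, -215/34) → (233/17, -215/34)

T(p) = (233/17, -215/34)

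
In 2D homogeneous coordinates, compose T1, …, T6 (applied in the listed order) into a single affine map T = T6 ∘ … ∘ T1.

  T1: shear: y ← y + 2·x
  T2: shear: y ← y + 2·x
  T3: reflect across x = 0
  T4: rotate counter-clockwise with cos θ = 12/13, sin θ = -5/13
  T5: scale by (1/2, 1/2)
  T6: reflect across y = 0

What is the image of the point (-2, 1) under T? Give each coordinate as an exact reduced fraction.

T(p) = (-11/26, 47/13)

T1 shear: y ← y + 2·x: (-2, 1) → (-2, -3)
T2 shear: y ← y + 2·x: (-2, -3) → (-2, -7)
T3 reflect across x = 0: (-2, -7) → (2, -7)
T4 rotate counter-clockwise with cos θ = 12/13, sin θ = -5/13: (2, -7) → (-11/13, -94/13)
T5 scale by (1/2, 1/2): (-11/13, -94/13) → (-11/26, -47/13)
T6 reflect across y = 0: (-11/26, -47/13) → (-11/26, 47/13)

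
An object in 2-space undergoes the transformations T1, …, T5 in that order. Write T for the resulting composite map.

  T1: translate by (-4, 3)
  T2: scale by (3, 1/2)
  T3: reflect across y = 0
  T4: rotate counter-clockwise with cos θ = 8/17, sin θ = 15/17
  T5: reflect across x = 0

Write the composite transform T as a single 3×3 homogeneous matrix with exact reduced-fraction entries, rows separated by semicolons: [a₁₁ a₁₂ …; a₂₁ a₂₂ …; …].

T1 = [1 0 -4; 0 1 3; 0 0 1]
T2·T1 = [3 0 -12; 0 1/2 3/2; 0 0 1]
T3·…·T1 = [3 0 -12; 0 -1/2 -3/2; 0 0 1]
T4·…·T1 = [24/17 15/34 -147/34; 45/17 -4/17 -192/17; 0 0 1]
T5·…·T1 = [-24/17 -15/34 147/34; 45/17 -4/17 -192/17; 0 0 1]

T = [-24/17 -15/34 147/34; 45/17 -4/17 -192/17; 0 0 1]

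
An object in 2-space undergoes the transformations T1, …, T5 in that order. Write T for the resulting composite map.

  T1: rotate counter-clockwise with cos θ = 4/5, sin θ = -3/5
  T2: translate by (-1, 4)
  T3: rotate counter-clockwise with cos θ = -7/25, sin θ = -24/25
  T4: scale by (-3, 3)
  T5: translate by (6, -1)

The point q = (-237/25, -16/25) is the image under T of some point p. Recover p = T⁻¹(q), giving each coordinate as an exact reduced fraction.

p = (-1, 2/5)

T1 = [4/5 3/5 0; -3/5 4/5 0; 0 0 1]
T2·T1 = [4/5 3/5 -1; -3/5 4/5 4; 0 0 1]
T3·…·T1 = [-4/5 3/5 103/25; -3/5 -4/5 -4/25; 0 0 1]
T4·…·T1 = [12/5 -9/5 -309/25; -9/5 -12/5 -12/25; 0 0 1]
T5·…·T1 = [12/5 -9/5 -159/25; -9/5 -12/5 -37/25; 0 0 1]
det M = -9; M⁻¹ = [4/15 -1/5 7/5; -1/5 -4/15 -5/3; 0 0 1]
M⁻¹ · (-237/25, -16/25)ᵀ = (-1, 2/5)ᵀ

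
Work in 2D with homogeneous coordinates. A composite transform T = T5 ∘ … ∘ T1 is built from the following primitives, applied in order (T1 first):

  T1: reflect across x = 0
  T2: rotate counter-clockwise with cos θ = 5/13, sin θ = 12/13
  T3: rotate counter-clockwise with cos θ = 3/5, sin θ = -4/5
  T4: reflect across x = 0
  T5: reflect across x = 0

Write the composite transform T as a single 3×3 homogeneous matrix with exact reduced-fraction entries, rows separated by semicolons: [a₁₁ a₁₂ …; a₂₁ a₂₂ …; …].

T1 = [-1 0 0; 0 1 0; 0 0 1]
T2·T1 = [-5/13 -12/13 0; -12/13 5/13 0; 0 0 1]
T3·…·T1 = [-63/65 -16/65 0; -16/65 63/65 0; 0 0 1]
T4·…·T1 = [63/65 16/65 0; -16/65 63/65 0; 0 0 1]
T5·…·T1 = [-63/65 -16/65 0; -16/65 63/65 0; 0 0 1]

T = [-63/65 -16/65 0; -16/65 63/65 0; 0 0 1]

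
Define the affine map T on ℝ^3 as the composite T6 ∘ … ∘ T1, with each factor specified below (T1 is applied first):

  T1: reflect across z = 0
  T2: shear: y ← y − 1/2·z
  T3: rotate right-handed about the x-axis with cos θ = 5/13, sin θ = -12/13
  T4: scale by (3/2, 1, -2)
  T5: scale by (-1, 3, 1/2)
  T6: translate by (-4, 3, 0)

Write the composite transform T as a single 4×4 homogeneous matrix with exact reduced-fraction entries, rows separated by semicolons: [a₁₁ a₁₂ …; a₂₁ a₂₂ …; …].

T1 = [1 0 0 0; 0 1 0 0; 0 0 -1 0; 0 0 0 1]
T2·T1 = [1 0 0 0; 0 1 1/2 0; 0 0 -1 0; 0 0 0 1]
T3·…·T1 = [1 0 0 0; 0 5/13 -19/26 0; 0 -12/13 -11/13 0; 0 0 0 1]
T4·…·T1 = [3/2 0 0 0; 0 5/13 -19/26 0; 0 24/13 22/13 0; 0 0 0 1]
T5·…·T1 = [-3/2 0 0 0; 0 15/13 -57/26 0; 0 12/13 11/13 0; 0 0 0 1]
T6·…·T1 = [-3/2 0 0 -4; 0 15/13 -57/26 3; 0 12/13 11/13 0; 0 0 0 1]

T = [-3/2 0 0 -4; 0 15/13 -57/26 3; 0 12/13 11/13 0; 0 0 0 1]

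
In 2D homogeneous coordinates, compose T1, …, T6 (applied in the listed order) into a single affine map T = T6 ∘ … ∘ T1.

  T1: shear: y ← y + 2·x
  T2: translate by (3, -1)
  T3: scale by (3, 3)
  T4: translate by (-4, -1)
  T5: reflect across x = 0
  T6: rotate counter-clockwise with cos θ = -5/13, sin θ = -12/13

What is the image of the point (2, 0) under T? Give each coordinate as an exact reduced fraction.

T(p) = (151/13, 92/13)

T1 shear: y ← y + 2·x: (2, 0) → (2, 4)
T2 translate by (3, -1): (2, 4) → (5, 3)
T3 scale by (3, 3): (5, 3) → (15, 9)
T4 translate by (-4, -1): (15, 9) → (11, 8)
T5 reflect across x = 0: (11, 8) → (-11, 8)
T6 rotate counter-clockwise with cos θ = -5/13, sin θ = -12/13: (-11, 8) → (151/13, 92/13)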